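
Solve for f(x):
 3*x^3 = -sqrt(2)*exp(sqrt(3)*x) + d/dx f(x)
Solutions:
 f(x) = C1 + 3*x^4/4 + sqrt(6)*exp(sqrt(3)*x)/3


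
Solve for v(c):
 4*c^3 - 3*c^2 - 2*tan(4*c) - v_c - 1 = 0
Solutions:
 v(c) = C1 + c^4 - c^3 - c + log(cos(4*c))/2


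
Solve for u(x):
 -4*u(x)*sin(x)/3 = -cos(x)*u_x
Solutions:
 u(x) = C1/cos(x)^(4/3)


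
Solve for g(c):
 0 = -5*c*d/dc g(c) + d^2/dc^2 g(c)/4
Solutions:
 g(c) = C1 + C2*erfi(sqrt(10)*c)


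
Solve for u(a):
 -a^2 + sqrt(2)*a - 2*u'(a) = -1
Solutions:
 u(a) = C1 - a^3/6 + sqrt(2)*a^2/4 + a/2


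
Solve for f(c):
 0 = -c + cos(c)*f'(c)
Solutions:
 f(c) = C1 + Integral(c/cos(c), c)


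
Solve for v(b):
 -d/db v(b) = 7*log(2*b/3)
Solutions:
 v(b) = C1 - 7*b*log(b) + b*log(2187/128) + 7*b


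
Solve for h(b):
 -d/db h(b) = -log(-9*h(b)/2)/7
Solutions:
 -7*Integral(1/(log(-_y) - log(2) + 2*log(3)), (_y, h(b))) = C1 - b


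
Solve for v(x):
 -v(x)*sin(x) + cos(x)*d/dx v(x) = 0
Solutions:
 v(x) = C1/cos(x)


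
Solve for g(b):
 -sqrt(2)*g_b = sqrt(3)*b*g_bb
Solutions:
 g(b) = C1 + C2*b^(1 - sqrt(6)/3)


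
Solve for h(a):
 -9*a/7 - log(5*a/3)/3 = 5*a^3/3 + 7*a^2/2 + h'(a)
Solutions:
 h(a) = C1 - 5*a^4/12 - 7*a^3/6 - 9*a^2/14 - a*log(a)/3 - a*log(5)/3 + a/3 + a*log(3)/3


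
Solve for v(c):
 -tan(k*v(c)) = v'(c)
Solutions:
 v(c) = Piecewise((-asin(exp(C1*k - c*k))/k + pi/k, Ne(k, 0)), (nan, True))
 v(c) = Piecewise((asin(exp(C1*k - c*k))/k, Ne(k, 0)), (nan, True))


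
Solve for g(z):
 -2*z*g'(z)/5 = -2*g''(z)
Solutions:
 g(z) = C1 + C2*erfi(sqrt(10)*z/10)


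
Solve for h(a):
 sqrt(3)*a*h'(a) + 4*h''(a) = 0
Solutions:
 h(a) = C1 + C2*erf(sqrt(2)*3^(1/4)*a/4)


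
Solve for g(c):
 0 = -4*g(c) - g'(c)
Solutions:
 g(c) = C1*exp(-4*c)


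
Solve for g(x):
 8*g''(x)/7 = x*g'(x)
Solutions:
 g(x) = C1 + C2*erfi(sqrt(7)*x/4)


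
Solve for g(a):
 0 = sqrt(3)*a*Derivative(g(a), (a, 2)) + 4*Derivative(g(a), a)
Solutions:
 g(a) = C1 + C2*a^(1 - 4*sqrt(3)/3)


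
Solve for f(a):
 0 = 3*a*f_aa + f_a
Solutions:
 f(a) = C1 + C2*a^(2/3)


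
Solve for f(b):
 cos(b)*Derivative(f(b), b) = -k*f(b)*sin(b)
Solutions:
 f(b) = C1*exp(k*log(cos(b)))


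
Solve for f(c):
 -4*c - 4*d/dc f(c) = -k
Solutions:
 f(c) = C1 - c^2/2 + c*k/4


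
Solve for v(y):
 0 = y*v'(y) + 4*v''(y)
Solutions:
 v(y) = C1 + C2*erf(sqrt(2)*y/4)


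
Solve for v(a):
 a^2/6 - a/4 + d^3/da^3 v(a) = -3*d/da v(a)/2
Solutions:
 v(a) = C1 + C2*sin(sqrt(6)*a/2) + C3*cos(sqrt(6)*a/2) - a^3/27 + a^2/12 + 4*a/27


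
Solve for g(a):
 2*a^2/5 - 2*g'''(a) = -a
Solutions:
 g(a) = C1 + C2*a + C3*a^2 + a^5/300 + a^4/48


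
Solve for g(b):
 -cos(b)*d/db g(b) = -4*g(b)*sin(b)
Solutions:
 g(b) = C1/cos(b)^4


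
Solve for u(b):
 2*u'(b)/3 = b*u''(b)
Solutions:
 u(b) = C1 + C2*b^(5/3)


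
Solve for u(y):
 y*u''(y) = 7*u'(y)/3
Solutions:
 u(y) = C1 + C2*y^(10/3)


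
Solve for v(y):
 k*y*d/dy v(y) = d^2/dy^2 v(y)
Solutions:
 v(y) = Piecewise((-sqrt(2)*sqrt(pi)*C1*erf(sqrt(2)*y*sqrt(-k)/2)/(2*sqrt(-k)) - C2, (k > 0) | (k < 0)), (-C1*y - C2, True))


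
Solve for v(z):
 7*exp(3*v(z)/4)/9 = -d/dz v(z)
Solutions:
 v(z) = 4*log(1/(C1 + 7*z))/3 + 4*log(12)/3
 v(z) = 4*log((-12^(1/3) - 2^(2/3)*3^(5/6)*I)*(1/(C1 + 7*z))^(1/3)/2)
 v(z) = 4*log((-12^(1/3) + 2^(2/3)*3^(5/6)*I)*(1/(C1 + 7*z))^(1/3)/2)


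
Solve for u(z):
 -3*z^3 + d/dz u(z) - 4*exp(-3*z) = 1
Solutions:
 u(z) = C1 + 3*z^4/4 + z - 4*exp(-3*z)/3


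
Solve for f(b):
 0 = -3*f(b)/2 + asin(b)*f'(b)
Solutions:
 f(b) = C1*exp(3*Integral(1/asin(b), b)/2)


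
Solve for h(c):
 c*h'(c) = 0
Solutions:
 h(c) = C1


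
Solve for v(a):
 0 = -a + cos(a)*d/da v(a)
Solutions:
 v(a) = C1 + Integral(a/cos(a), a)


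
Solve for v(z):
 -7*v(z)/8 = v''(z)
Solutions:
 v(z) = C1*sin(sqrt(14)*z/4) + C2*cos(sqrt(14)*z/4)


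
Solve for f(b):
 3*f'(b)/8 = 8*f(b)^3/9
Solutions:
 f(b) = -3*sqrt(6)*sqrt(-1/(C1 + 64*b))/2
 f(b) = 3*sqrt(6)*sqrt(-1/(C1 + 64*b))/2


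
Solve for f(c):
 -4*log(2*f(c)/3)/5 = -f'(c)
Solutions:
 -5*Integral(1/(log(_y) - log(3) + log(2)), (_y, f(c)))/4 = C1 - c


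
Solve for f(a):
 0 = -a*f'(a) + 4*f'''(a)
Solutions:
 f(a) = C1 + Integral(C2*airyai(2^(1/3)*a/2) + C3*airybi(2^(1/3)*a/2), a)


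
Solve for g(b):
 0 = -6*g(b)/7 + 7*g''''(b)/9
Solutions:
 g(b) = C1*exp(-54^(1/4)*sqrt(7)*b/7) + C2*exp(54^(1/4)*sqrt(7)*b/7) + C3*sin(54^(1/4)*sqrt(7)*b/7) + C4*cos(54^(1/4)*sqrt(7)*b/7)


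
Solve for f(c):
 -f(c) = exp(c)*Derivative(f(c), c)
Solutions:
 f(c) = C1*exp(exp(-c))


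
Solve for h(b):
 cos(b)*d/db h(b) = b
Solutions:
 h(b) = C1 + Integral(b/cos(b), b)


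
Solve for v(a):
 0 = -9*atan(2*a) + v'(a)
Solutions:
 v(a) = C1 + 9*a*atan(2*a) - 9*log(4*a^2 + 1)/4


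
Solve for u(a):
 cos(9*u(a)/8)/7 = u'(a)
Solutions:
 -a/7 - 4*log(sin(9*u(a)/8) - 1)/9 + 4*log(sin(9*u(a)/8) + 1)/9 = C1


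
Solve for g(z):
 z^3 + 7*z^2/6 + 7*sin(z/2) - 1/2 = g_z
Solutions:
 g(z) = C1 + z^4/4 + 7*z^3/18 - z/2 - 14*cos(z/2)


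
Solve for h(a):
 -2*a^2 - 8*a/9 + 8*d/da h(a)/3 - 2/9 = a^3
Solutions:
 h(a) = C1 + 3*a^4/32 + a^3/4 + a^2/6 + a/12


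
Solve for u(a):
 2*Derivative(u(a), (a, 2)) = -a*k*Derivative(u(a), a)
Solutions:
 u(a) = Piecewise((-sqrt(pi)*C1*erf(a*sqrt(k)/2)/sqrt(k) - C2, (k > 0) | (k < 0)), (-C1*a - C2, True))


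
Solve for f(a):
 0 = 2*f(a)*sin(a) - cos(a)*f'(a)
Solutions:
 f(a) = C1/cos(a)^2


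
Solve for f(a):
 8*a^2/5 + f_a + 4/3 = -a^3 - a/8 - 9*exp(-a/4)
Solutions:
 f(a) = C1 - a^4/4 - 8*a^3/15 - a^2/16 - 4*a/3 + 36*exp(-a/4)


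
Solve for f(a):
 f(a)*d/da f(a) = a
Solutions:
 f(a) = -sqrt(C1 + a^2)
 f(a) = sqrt(C1 + a^2)


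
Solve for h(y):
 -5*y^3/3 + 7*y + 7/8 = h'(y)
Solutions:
 h(y) = C1 - 5*y^4/12 + 7*y^2/2 + 7*y/8


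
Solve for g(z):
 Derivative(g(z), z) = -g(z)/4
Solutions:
 g(z) = C1*exp(-z/4)


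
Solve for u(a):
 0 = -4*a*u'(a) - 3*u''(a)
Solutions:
 u(a) = C1 + C2*erf(sqrt(6)*a/3)


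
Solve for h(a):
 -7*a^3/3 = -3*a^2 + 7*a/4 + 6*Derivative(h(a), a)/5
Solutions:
 h(a) = C1 - 35*a^4/72 + 5*a^3/6 - 35*a^2/48


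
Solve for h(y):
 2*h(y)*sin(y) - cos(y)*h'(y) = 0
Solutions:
 h(y) = C1/cos(y)^2


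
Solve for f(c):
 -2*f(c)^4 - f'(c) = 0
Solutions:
 f(c) = (-3^(2/3) - 3*3^(1/6)*I)*(1/(C1 + 2*c))^(1/3)/6
 f(c) = (-3^(2/3) + 3*3^(1/6)*I)*(1/(C1 + 2*c))^(1/3)/6
 f(c) = (1/(C1 + 6*c))^(1/3)


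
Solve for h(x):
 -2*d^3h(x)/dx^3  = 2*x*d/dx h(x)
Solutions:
 h(x) = C1 + Integral(C2*airyai(-x) + C3*airybi(-x), x)


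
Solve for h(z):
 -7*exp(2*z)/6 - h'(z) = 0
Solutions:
 h(z) = C1 - 7*exp(2*z)/12


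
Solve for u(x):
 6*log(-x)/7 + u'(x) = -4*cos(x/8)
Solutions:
 u(x) = C1 - 6*x*log(-x)/7 + 6*x/7 - 32*sin(x/8)


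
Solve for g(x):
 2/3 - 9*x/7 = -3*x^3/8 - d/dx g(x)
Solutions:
 g(x) = C1 - 3*x^4/32 + 9*x^2/14 - 2*x/3


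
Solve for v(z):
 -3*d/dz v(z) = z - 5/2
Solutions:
 v(z) = C1 - z^2/6 + 5*z/6


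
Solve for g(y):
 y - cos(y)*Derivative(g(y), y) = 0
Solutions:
 g(y) = C1 + Integral(y/cos(y), y)


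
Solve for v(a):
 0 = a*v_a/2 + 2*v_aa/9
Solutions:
 v(a) = C1 + C2*erf(3*sqrt(2)*a/4)


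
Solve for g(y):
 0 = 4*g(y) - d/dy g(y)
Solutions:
 g(y) = C1*exp(4*y)


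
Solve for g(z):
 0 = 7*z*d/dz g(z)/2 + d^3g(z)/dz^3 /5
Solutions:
 g(z) = C1 + Integral(C2*airyai(-2^(2/3)*35^(1/3)*z/2) + C3*airybi(-2^(2/3)*35^(1/3)*z/2), z)


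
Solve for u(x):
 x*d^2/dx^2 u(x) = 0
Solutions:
 u(x) = C1 + C2*x


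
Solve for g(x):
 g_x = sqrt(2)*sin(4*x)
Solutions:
 g(x) = C1 - sqrt(2)*cos(4*x)/4


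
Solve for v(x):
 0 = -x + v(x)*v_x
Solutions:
 v(x) = -sqrt(C1 + x^2)
 v(x) = sqrt(C1 + x^2)


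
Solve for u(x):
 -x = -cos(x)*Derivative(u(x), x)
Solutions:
 u(x) = C1 + Integral(x/cos(x), x)


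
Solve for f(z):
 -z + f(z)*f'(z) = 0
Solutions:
 f(z) = -sqrt(C1 + z^2)
 f(z) = sqrt(C1 + z^2)


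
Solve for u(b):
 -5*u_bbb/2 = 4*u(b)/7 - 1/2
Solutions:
 u(b) = C3*exp(-2*35^(2/3)*b/35) + (C1*sin(sqrt(3)*35^(2/3)*b/35) + C2*cos(sqrt(3)*35^(2/3)*b/35))*exp(35^(2/3)*b/35) + 7/8


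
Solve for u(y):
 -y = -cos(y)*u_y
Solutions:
 u(y) = C1 + Integral(y/cos(y), y)


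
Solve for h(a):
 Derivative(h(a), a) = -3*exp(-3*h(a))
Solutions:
 h(a) = log(C1 - 9*a)/3
 h(a) = log((-3^(1/3) - 3^(5/6)*I)*(C1 - 3*a)^(1/3)/2)
 h(a) = log((-3^(1/3) + 3^(5/6)*I)*(C1 - 3*a)^(1/3)/2)


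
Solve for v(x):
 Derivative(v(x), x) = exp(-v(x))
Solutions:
 v(x) = log(C1 + x)


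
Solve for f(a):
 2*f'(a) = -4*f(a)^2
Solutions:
 f(a) = 1/(C1 + 2*a)


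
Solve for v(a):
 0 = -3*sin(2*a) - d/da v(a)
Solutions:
 v(a) = C1 + 3*cos(2*a)/2


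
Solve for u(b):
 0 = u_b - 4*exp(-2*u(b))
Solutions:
 u(b) = log(-sqrt(C1 + 8*b))
 u(b) = log(C1 + 8*b)/2


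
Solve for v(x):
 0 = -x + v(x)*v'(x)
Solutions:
 v(x) = -sqrt(C1 + x^2)
 v(x) = sqrt(C1 + x^2)


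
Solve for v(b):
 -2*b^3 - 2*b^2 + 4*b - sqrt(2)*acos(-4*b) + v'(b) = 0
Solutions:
 v(b) = C1 + b^4/2 + 2*b^3/3 - 2*b^2 + sqrt(2)*(b*acos(-4*b) + sqrt(1 - 16*b^2)/4)


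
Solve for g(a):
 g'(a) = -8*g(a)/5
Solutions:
 g(a) = C1*exp(-8*a/5)


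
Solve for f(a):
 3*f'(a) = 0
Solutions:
 f(a) = C1


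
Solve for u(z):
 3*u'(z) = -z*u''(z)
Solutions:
 u(z) = C1 + C2/z^2


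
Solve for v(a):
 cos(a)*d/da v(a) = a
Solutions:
 v(a) = C1 + Integral(a/cos(a), a)


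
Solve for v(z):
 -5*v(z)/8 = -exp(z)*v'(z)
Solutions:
 v(z) = C1*exp(-5*exp(-z)/8)


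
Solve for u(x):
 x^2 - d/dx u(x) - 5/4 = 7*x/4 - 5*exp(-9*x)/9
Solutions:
 u(x) = C1 + x^3/3 - 7*x^2/8 - 5*x/4 - 5*exp(-9*x)/81


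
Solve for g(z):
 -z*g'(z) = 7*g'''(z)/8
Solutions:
 g(z) = C1 + Integral(C2*airyai(-2*7^(2/3)*z/7) + C3*airybi(-2*7^(2/3)*z/7), z)


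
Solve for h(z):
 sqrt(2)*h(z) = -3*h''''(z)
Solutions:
 h(z) = (C1*sin(2^(5/8)*3^(3/4)*z/6) + C2*cos(2^(5/8)*3^(3/4)*z/6))*exp(-2^(5/8)*3^(3/4)*z/6) + (C3*sin(2^(5/8)*3^(3/4)*z/6) + C4*cos(2^(5/8)*3^(3/4)*z/6))*exp(2^(5/8)*3^(3/4)*z/6)


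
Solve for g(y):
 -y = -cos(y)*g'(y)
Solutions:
 g(y) = C1 + Integral(y/cos(y), y)


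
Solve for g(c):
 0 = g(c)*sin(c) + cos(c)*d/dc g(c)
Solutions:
 g(c) = C1*cos(c)


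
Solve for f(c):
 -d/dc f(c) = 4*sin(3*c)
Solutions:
 f(c) = C1 + 4*cos(3*c)/3


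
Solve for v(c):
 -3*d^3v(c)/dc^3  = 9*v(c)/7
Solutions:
 v(c) = C3*exp(-3^(1/3)*7^(2/3)*c/7) + (C1*sin(3^(5/6)*7^(2/3)*c/14) + C2*cos(3^(5/6)*7^(2/3)*c/14))*exp(3^(1/3)*7^(2/3)*c/14)


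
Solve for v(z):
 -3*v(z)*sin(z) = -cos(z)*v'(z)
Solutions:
 v(z) = C1/cos(z)^3


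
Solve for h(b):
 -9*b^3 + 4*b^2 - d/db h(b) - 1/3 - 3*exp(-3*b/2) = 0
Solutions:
 h(b) = C1 - 9*b^4/4 + 4*b^3/3 - b/3 + 2*exp(-3*b/2)


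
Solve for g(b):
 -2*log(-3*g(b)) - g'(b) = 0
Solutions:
 Integral(1/(log(-_y) + log(3)), (_y, g(b)))/2 = C1 - b


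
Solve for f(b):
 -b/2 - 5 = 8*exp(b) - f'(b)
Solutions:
 f(b) = C1 + b^2/4 + 5*b + 8*exp(b)


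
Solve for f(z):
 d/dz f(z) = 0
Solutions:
 f(z) = C1


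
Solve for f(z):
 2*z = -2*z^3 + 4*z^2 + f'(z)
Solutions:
 f(z) = C1 + z^4/2 - 4*z^3/3 + z^2


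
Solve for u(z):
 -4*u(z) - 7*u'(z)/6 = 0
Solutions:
 u(z) = C1*exp(-24*z/7)


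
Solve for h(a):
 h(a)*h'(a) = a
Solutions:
 h(a) = -sqrt(C1 + a^2)
 h(a) = sqrt(C1 + a^2)


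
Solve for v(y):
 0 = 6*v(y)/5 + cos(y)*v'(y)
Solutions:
 v(y) = C1*(sin(y) - 1)^(3/5)/(sin(y) + 1)^(3/5)


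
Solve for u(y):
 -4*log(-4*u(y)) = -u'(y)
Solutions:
 -Integral(1/(log(-_y) + 2*log(2)), (_y, u(y)))/4 = C1 - y


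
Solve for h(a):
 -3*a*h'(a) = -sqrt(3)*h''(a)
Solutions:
 h(a) = C1 + C2*erfi(sqrt(2)*3^(1/4)*a/2)


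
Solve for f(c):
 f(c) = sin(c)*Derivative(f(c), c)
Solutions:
 f(c) = C1*sqrt(cos(c) - 1)/sqrt(cos(c) + 1)


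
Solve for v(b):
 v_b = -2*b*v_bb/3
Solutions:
 v(b) = C1 + C2/sqrt(b)


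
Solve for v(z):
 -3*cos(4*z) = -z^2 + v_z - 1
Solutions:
 v(z) = C1 + z^3/3 + z - 3*sin(4*z)/4


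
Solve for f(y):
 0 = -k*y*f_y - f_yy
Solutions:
 f(y) = Piecewise((-sqrt(2)*sqrt(pi)*C1*erf(sqrt(2)*sqrt(k)*y/2)/(2*sqrt(k)) - C2, (k > 0) | (k < 0)), (-C1*y - C2, True))


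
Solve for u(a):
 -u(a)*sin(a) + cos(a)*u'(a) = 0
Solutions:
 u(a) = C1/cos(a)


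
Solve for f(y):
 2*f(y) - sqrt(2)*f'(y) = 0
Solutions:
 f(y) = C1*exp(sqrt(2)*y)


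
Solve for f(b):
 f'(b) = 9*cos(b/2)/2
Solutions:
 f(b) = C1 + 9*sin(b/2)


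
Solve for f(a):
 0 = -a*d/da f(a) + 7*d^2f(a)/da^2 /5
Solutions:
 f(a) = C1 + C2*erfi(sqrt(70)*a/14)


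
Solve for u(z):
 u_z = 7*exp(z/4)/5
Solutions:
 u(z) = C1 + 28*exp(z/4)/5


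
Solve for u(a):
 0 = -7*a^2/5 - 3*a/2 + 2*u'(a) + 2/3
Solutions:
 u(a) = C1 + 7*a^3/30 + 3*a^2/8 - a/3


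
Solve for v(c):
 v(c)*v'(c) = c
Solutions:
 v(c) = -sqrt(C1 + c^2)
 v(c) = sqrt(C1 + c^2)


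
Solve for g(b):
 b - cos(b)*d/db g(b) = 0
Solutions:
 g(b) = C1 + Integral(b/cos(b), b)


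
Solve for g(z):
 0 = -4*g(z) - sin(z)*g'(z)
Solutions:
 g(z) = C1*(cos(z)^2 + 2*cos(z) + 1)/(cos(z)^2 - 2*cos(z) + 1)


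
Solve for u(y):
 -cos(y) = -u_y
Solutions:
 u(y) = C1 + sin(y)


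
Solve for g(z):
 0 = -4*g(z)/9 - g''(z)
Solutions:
 g(z) = C1*sin(2*z/3) + C2*cos(2*z/3)


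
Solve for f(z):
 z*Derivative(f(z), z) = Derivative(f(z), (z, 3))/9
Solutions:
 f(z) = C1 + Integral(C2*airyai(3^(2/3)*z) + C3*airybi(3^(2/3)*z), z)


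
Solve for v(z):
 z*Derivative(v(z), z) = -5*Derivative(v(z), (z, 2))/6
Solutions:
 v(z) = C1 + C2*erf(sqrt(15)*z/5)


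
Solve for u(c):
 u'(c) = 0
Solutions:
 u(c) = C1


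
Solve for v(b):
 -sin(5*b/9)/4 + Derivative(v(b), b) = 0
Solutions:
 v(b) = C1 - 9*cos(5*b/9)/20


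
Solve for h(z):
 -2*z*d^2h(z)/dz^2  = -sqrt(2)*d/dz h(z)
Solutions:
 h(z) = C1 + C2*z^(sqrt(2)/2 + 1)


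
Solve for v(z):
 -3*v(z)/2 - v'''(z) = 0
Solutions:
 v(z) = C3*exp(-2^(2/3)*3^(1/3)*z/2) + (C1*sin(2^(2/3)*3^(5/6)*z/4) + C2*cos(2^(2/3)*3^(5/6)*z/4))*exp(2^(2/3)*3^(1/3)*z/4)


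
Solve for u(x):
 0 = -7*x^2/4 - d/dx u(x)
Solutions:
 u(x) = C1 - 7*x^3/12


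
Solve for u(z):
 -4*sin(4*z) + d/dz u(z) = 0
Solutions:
 u(z) = C1 - cos(4*z)


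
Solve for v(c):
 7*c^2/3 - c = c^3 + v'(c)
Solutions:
 v(c) = C1 - c^4/4 + 7*c^3/9 - c^2/2


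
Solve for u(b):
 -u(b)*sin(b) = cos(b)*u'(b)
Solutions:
 u(b) = C1*cos(b)


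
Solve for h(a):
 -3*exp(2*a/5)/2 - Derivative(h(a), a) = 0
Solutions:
 h(a) = C1 - 15*exp(2*a/5)/4


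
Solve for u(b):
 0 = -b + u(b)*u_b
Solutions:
 u(b) = -sqrt(C1 + b^2)
 u(b) = sqrt(C1 + b^2)


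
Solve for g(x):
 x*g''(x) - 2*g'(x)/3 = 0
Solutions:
 g(x) = C1 + C2*x^(5/3)


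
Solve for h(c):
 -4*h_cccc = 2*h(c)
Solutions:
 h(c) = (C1*sin(2^(1/4)*c/2) + C2*cos(2^(1/4)*c/2))*exp(-2^(1/4)*c/2) + (C3*sin(2^(1/4)*c/2) + C4*cos(2^(1/4)*c/2))*exp(2^(1/4)*c/2)


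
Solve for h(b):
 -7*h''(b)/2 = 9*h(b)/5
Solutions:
 h(b) = C1*sin(3*sqrt(70)*b/35) + C2*cos(3*sqrt(70)*b/35)


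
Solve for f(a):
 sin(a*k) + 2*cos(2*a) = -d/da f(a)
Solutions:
 f(a) = C1 - sin(2*a) + cos(a*k)/k


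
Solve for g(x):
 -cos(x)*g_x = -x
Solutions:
 g(x) = C1 + Integral(x/cos(x), x)


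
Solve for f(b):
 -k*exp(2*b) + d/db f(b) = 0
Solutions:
 f(b) = C1 + k*exp(2*b)/2


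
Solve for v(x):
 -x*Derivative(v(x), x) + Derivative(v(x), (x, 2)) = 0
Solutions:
 v(x) = C1 + C2*erfi(sqrt(2)*x/2)


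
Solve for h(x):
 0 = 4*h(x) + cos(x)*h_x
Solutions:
 h(x) = C1*(sin(x)^2 - 2*sin(x) + 1)/(sin(x)^2 + 2*sin(x) + 1)


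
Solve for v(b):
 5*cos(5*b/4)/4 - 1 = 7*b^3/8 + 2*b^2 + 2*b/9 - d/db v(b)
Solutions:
 v(b) = C1 + 7*b^4/32 + 2*b^3/3 + b^2/9 + b - sin(5*b/4)


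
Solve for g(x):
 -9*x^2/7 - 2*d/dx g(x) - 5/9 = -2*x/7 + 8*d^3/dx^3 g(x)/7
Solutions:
 g(x) = C1 + C2*sin(sqrt(7)*x/2) + C3*cos(sqrt(7)*x/2) - 3*x^3/14 + x^2/14 + 403*x/882


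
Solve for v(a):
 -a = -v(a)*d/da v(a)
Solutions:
 v(a) = -sqrt(C1 + a^2)
 v(a) = sqrt(C1 + a^2)


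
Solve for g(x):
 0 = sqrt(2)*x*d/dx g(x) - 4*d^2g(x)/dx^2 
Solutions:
 g(x) = C1 + C2*erfi(2^(3/4)*x/4)


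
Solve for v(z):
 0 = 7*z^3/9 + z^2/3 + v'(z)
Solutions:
 v(z) = C1 - 7*z^4/36 - z^3/9


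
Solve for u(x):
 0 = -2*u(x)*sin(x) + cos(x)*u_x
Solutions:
 u(x) = C1/cos(x)^2


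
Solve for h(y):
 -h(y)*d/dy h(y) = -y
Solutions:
 h(y) = -sqrt(C1 + y^2)
 h(y) = sqrt(C1 + y^2)


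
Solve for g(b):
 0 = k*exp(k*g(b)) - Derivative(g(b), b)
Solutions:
 g(b) = Piecewise((log(-1/(C1*k + b*k^2))/k, Ne(k, 0)), (nan, True))
 g(b) = Piecewise((C1 + b*k, Eq(k, 0)), (nan, True))


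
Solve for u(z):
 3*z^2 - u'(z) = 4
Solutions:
 u(z) = C1 + z^3 - 4*z


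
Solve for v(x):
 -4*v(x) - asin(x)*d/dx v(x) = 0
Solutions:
 v(x) = C1*exp(-4*Integral(1/asin(x), x))


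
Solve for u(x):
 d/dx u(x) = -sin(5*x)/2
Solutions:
 u(x) = C1 + cos(5*x)/10


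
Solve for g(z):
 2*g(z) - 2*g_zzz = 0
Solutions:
 g(z) = C3*exp(z) + (C1*sin(sqrt(3)*z/2) + C2*cos(sqrt(3)*z/2))*exp(-z/2)


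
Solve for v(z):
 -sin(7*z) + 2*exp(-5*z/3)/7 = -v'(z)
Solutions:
 v(z) = C1 - cos(7*z)/7 + 6*exp(-5*z/3)/35


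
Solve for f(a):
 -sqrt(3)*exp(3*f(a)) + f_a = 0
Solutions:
 f(a) = log(-1/(C1 + 3*sqrt(3)*a))/3
 f(a) = log((-1/(C1 + sqrt(3)*a))^(1/3)*(-3^(2/3) - 3*3^(1/6)*I)/6)
 f(a) = log((-1/(C1 + sqrt(3)*a))^(1/3)*(-3^(2/3) + 3*3^(1/6)*I)/6)


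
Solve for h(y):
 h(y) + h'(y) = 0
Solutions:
 h(y) = C1*exp(-y)


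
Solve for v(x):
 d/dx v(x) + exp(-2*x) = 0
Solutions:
 v(x) = C1 + exp(-2*x)/2


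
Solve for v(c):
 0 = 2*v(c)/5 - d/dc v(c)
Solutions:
 v(c) = C1*exp(2*c/5)


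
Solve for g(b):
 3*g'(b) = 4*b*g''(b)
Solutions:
 g(b) = C1 + C2*b^(7/4)


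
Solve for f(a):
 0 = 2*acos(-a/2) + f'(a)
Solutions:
 f(a) = C1 - 2*a*acos(-a/2) - 2*sqrt(4 - a^2)


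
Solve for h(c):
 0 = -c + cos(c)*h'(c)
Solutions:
 h(c) = C1 + Integral(c/cos(c), c)


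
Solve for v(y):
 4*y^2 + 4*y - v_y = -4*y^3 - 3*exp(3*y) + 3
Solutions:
 v(y) = C1 + y^4 + 4*y^3/3 + 2*y^2 - 3*y + exp(3*y)


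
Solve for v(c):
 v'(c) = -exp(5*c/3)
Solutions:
 v(c) = C1 - 3*exp(5*c/3)/5


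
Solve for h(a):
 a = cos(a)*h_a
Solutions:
 h(a) = C1 + Integral(a/cos(a), a)


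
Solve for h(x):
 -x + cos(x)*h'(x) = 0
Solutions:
 h(x) = C1 + Integral(x/cos(x), x)


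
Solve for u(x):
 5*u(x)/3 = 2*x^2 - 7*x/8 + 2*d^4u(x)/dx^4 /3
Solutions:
 u(x) = C1*exp(-2^(3/4)*5^(1/4)*x/2) + C2*exp(2^(3/4)*5^(1/4)*x/2) + C3*sin(2^(3/4)*5^(1/4)*x/2) + C4*cos(2^(3/4)*5^(1/4)*x/2) + 6*x^2/5 - 21*x/40


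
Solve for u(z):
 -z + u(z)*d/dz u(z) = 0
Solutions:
 u(z) = -sqrt(C1 + z^2)
 u(z) = sqrt(C1 + z^2)


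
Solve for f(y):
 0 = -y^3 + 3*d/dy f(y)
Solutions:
 f(y) = C1 + y^4/12


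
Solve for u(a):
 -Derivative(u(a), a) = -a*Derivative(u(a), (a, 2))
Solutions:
 u(a) = C1 + C2*a^2


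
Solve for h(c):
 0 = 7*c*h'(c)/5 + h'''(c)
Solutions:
 h(c) = C1 + Integral(C2*airyai(-5^(2/3)*7^(1/3)*c/5) + C3*airybi(-5^(2/3)*7^(1/3)*c/5), c)


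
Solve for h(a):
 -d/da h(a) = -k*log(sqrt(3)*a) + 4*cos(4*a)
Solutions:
 h(a) = C1 + a*k*(log(a) - 1) + a*k*log(3)/2 - sin(4*a)


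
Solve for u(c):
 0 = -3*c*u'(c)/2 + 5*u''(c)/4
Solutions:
 u(c) = C1 + C2*erfi(sqrt(15)*c/5)


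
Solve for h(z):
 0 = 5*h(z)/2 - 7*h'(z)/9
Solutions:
 h(z) = C1*exp(45*z/14)


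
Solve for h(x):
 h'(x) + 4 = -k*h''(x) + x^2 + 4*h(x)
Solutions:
 h(x) = C1*exp(x*(sqrt(16*k + 1) - 1)/(2*k)) + C2*exp(-x*(sqrt(16*k + 1) + 1)/(2*k)) - k/8 - x^2/4 - x/8 + 31/32


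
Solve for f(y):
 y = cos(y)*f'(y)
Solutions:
 f(y) = C1 + Integral(y/cos(y), y)


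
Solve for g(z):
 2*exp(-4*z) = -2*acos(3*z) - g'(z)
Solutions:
 g(z) = C1 - 2*z*acos(3*z) + 2*sqrt(1 - 9*z^2)/3 + exp(-4*z)/2


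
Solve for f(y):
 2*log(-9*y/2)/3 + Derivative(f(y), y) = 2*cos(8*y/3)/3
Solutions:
 f(y) = C1 - 2*y*log(-y)/3 - 2*y*log(3) + 2*y/3 + 2*y*log(6)/3 + sin(8*y/3)/4


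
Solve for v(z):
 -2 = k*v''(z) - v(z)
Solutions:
 v(z) = C1*exp(-z*sqrt(1/k)) + C2*exp(z*sqrt(1/k)) + 2


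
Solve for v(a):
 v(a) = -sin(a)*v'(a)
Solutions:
 v(a) = C1*sqrt(cos(a) + 1)/sqrt(cos(a) - 1)


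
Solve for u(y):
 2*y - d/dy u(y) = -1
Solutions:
 u(y) = C1 + y^2 + y


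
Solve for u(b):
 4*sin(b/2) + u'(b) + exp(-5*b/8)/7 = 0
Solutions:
 u(b) = C1 + 8*cos(b/2) + 8*exp(-5*b/8)/35


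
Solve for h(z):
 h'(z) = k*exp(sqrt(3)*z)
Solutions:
 h(z) = C1 + sqrt(3)*k*exp(sqrt(3)*z)/3


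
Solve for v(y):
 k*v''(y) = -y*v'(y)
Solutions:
 v(y) = C1 + C2*sqrt(k)*erf(sqrt(2)*y*sqrt(1/k)/2)


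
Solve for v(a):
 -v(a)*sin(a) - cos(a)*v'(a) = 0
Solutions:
 v(a) = C1*cos(a)


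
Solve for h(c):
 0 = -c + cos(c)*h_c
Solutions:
 h(c) = C1 + Integral(c/cos(c), c)


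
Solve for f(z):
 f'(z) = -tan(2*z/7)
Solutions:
 f(z) = C1 + 7*log(cos(2*z/7))/2


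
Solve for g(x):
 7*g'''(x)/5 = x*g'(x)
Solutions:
 g(x) = C1 + Integral(C2*airyai(5^(1/3)*7^(2/3)*x/7) + C3*airybi(5^(1/3)*7^(2/3)*x/7), x)


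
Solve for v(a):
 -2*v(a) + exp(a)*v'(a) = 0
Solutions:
 v(a) = C1*exp(-2*exp(-a))


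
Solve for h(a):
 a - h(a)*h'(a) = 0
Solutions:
 h(a) = -sqrt(C1 + a^2)
 h(a) = sqrt(C1 + a^2)


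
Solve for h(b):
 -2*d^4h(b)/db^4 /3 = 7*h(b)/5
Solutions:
 h(b) = (C1*sin(42^(1/4)*5^(3/4)*b/10) + C2*cos(42^(1/4)*5^(3/4)*b/10))*exp(-42^(1/4)*5^(3/4)*b/10) + (C3*sin(42^(1/4)*5^(3/4)*b/10) + C4*cos(42^(1/4)*5^(3/4)*b/10))*exp(42^(1/4)*5^(3/4)*b/10)


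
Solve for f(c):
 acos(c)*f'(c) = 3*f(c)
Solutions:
 f(c) = C1*exp(3*Integral(1/acos(c), c))


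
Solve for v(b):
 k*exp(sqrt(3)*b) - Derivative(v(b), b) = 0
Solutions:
 v(b) = C1 + sqrt(3)*k*exp(sqrt(3)*b)/3


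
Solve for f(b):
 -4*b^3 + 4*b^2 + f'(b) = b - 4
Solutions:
 f(b) = C1 + b^4 - 4*b^3/3 + b^2/2 - 4*b


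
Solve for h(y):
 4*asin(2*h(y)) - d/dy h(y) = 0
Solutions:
 Integral(1/asin(2*_y), (_y, h(y))) = C1 + 4*y


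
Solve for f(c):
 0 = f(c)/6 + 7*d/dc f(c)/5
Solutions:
 f(c) = C1*exp(-5*c/42)


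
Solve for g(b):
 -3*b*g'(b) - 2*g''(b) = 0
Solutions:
 g(b) = C1 + C2*erf(sqrt(3)*b/2)


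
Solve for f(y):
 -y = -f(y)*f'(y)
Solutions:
 f(y) = -sqrt(C1 + y^2)
 f(y) = sqrt(C1 + y^2)


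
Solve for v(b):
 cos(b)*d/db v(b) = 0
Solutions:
 v(b) = C1


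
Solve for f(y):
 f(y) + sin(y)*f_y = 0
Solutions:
 f(y) = C1*sqrt(cos(y) + 1)/sqrt(cos(y) - 1)


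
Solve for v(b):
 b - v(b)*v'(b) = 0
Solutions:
 v(b) = -sqrt(C1 + b^2)
 v(b) = sqrt(C1 + b^2)


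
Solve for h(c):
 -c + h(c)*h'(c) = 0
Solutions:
 h(c) = -sqrt(C1 + c^2)
 h(c) = sqrt(C1 + c^2)


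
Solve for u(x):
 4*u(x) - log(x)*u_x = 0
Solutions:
 u(x) = C1*exp(4*li(x))


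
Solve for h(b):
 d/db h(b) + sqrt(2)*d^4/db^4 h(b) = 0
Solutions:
 h(b) = C1 + C4*exp(-2^(5/6)*b/2) + (C2*sin(2^(5/6)*sqrt(3)*b/4) + C3*cos(2^(5/6)*sqrt(3)*b/4))*exp(2^(5/6)*b/4)


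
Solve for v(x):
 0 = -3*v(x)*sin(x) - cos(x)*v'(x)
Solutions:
 v(x) = C1*cos(x)^3


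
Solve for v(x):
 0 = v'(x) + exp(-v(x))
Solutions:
 v(x) = log(C1 - x)


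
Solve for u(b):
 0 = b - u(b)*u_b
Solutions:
 u(b) = -sqrt(C1 + b^2)
 u(b) = sqrt(C1 + b^2)


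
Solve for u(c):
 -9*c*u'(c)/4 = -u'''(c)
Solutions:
 u(c) = C1 + Integral(C2*airyai(2^(1/3)*3^(2/3)*c/2) + C3*airybi(2^(1/3)*3^(2/3)*c/2), c)


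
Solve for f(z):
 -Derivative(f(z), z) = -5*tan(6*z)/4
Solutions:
 f(z) = C1 - 5*log(cos(6*z))/24


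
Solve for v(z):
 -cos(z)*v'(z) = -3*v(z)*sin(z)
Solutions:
 v(z) = C1/cos(z)^3


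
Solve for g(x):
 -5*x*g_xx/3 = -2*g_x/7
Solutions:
 g(x) = C1 + C2*x^(41/35)


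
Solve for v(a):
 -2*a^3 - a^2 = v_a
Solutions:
 v(a) = C1 - a^4/2 - a^3/3


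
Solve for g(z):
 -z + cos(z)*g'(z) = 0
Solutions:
 g(z) = C1 + Integral(z/cos(z), z)


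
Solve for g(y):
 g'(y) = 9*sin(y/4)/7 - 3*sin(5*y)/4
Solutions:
 g(y) = C1 - 36*cos(y/4)/7 + 3*cos(5*y)/20


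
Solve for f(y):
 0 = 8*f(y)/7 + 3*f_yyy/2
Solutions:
 f(y) = C3*exp(-2*2^(1/3)*21^(2/3)*y/21) + (C1*sin(2^(1/3)*3^(1/6)*7^(2/3)*y/7) + C2*cos(2^(1/3)*3^(1/6)*7^(2/3)*y/7))*exp(2^(1/3)*21^(2/3)*y/21)


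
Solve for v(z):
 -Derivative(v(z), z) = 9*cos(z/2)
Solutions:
 v(z) = C1 - 18*sin(z/2)


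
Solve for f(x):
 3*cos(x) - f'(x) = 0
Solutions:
 f(x) = C1 + 3*sin(x)


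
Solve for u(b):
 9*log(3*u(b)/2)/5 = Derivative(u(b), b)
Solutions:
 5*Integral(1/(-log(_y) - log(3) + log(2)), (_y, u(b)))/9 = C1 - b


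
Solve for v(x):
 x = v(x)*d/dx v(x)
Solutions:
 v(x) = -sqrt(C1 + x^2)
 v(x) = sqrt(C1 + x^2)


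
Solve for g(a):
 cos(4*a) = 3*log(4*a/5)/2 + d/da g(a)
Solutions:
 g(a) = C1 - 3*a*log(a)/2 - 3*a*log(2) + 3*a/2 + 3*a*log(5)/2 + sin(4*a)/4


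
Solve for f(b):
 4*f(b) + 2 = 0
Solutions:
 f(b) = -1/2


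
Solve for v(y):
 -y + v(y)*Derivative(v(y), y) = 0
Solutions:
 v(y) = -sqrt(C1 + y^2)
 v(y) = sqrt(C1 + y^2)


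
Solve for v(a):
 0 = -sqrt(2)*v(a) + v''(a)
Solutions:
 v(a) = C1*exp(-2^(1/4)*a) + C2*exp(2^(1/4)*a)


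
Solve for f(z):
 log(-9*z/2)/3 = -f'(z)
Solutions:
 f(z) = C1 - z*log(-z)/3 + z*(-2*log(3) + log(2) + 1)/3


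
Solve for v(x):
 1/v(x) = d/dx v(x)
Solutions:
 v(x) = -sqrt(C1 + 2*x)
 v(x) = sqrt(C1 + 2*x)


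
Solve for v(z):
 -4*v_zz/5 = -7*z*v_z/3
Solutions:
 v(z) = C1 + C2*erfi(sqrt(210)*z/12)


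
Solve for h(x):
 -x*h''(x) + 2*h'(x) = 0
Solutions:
 h(x) = C1 + C2*x^3


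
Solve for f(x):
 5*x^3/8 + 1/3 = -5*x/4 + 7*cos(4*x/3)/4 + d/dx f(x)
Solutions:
 f(x) = C1 + 5*x^4/32 + 5*x^2/8 + x/3 - 21*sin(4*x/3)/16


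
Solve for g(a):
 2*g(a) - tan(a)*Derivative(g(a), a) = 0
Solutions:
 g(a) = C1*sin(a)^2


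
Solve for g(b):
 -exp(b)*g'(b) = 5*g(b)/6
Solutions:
 g(b) = C1*exp(5*exp(-b)/6)


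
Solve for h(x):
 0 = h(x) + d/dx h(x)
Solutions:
 h(x) = C1*exp(-x)


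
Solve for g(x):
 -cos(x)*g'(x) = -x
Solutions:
 g(x) = C1 + Integral(x/cos(x), x)


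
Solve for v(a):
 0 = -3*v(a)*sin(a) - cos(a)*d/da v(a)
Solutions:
 v(a) = C1*cos(a)^3


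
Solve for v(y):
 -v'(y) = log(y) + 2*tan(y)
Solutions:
 v(y) = C1 - y*log(y) + y + 2*log(cos(y))


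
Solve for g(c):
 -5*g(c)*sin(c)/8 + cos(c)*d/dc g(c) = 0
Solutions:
 g(c) = C1/cos(c)^(5/8)


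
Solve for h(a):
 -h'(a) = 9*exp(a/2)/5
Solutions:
 h(a) = C1 - 18*exp(a/2)/5


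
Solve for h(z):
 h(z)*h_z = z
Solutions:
 h(z) = -sqrt(C1 + z^2)
 h(z) = sqrt(C1 + z^2)


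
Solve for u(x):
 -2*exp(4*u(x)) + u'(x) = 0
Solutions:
 u(x) = log(-(-1/(C1 + 8*x))^(1/4))
 u(x) = log(-1/(C1 + 8*x))/4
 u(x) = log(-I*(-1/(C1 + 8*x))^(1/4))
 u(x) = log(I*(-1/(C1 + 8*x))^(1/4))


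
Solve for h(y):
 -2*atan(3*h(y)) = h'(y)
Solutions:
 Integral(1/atan(3*_y), (_y, h(y))) = C1 - 2*y


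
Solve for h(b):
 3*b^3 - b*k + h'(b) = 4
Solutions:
 h(b) = C1 - 3*b^4/4 + b^2*k/2 + 4*b


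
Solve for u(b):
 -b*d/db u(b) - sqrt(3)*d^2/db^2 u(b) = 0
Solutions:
 u(b) = C1 + C2*erf(sqrt(2)*3^(3/4)*b/6)


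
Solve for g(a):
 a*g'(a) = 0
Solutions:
 g(a) = C1


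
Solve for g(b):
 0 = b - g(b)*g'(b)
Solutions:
 g(b) = -sqrt(C1 + b^2)
 g(b) = sqrt(C1 + b^2)


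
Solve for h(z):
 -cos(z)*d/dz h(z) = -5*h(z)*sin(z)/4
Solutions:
 h(z) = C1/cos(z)^(5/4)


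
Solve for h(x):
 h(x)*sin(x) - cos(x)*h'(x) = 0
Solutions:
 h(x) = C1/cos(x)


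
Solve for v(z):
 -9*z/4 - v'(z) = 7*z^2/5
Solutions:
 v(z) = C1 - 7*z^3/15 - 9*z^2/8


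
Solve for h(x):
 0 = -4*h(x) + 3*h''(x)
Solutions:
 h(x) = C1*exp(-2*sqrt(3)*x/3) + C2*exp(2*sqrt(3)*x/3)


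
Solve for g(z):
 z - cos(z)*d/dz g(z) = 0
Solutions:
 g(z) = C1 + Integral(z/cos(z), z)


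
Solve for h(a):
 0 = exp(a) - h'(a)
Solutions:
 h(a) = C1 + exp(a)


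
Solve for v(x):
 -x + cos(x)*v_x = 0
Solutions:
 v(x) = C1 + Integral(x/cos(x), x)


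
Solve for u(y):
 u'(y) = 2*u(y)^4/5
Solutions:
 u(y) = 5^(1/3)*(-1/(C1 + 6*y))^(1/3)
 u(y) = 5^(1/3)*(-1/(C1 + 2*y))^(1/3)*(-3^(2/3) - 3*3^(1/6)*I)/6
 u(y) = 5^(1/3)*(-1/(C1 + 2*y))^(1/3)*(-3^(2/3) + 3*3^(1/6)*I)/6


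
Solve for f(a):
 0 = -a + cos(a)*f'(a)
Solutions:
 f(a) = C1 + Integral(a/cos(a), a)


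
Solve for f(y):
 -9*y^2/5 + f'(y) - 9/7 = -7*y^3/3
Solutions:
 f(y) = C1 - 7*y^4/12 + 3*y^3/5 + 9*y/7


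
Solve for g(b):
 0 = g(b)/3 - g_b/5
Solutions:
 g(b) = C1*exp(5*b/3)


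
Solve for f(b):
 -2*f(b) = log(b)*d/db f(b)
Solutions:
 f(b) = C1*exp(-2*li(b))


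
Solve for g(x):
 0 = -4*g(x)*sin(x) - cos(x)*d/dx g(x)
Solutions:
 g(x) = C1*cos(x)^4


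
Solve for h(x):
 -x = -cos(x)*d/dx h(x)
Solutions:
 h(x) = C1 + Integral(x/cos(x), x)


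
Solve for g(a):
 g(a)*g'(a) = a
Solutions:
 g(a) = -sqrt(C1 + a^2)
 g(a) = sqrt(C1 + a^2)


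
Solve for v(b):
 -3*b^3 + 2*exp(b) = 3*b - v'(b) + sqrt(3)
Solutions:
 v(b) = C1 + 3*b^4/4 + 3*b^2/2 + sqrt(3)*b - 2*exp(b)


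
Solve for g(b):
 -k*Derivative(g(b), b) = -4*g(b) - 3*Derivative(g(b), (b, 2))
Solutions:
 g(b) = C1*exp(b*(k - sqrt(k^2 - 48))/6) + C2*exp(b*(k + sqrt(k^2 - 48))/6)


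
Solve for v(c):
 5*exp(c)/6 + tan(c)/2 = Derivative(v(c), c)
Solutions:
 v(c) = C1 + 5*exp(c)/6 - log(cos(c))/2


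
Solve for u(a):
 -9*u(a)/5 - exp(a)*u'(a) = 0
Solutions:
 u(a) = C1*exp(9*exp(-a)/5)


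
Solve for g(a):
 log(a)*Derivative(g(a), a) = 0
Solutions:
 g(a) = C1


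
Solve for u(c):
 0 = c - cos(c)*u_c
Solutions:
 u(c) = C1 + Integral(c/cos(c), c)


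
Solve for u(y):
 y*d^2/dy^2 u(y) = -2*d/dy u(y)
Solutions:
 u(y) = C1 + C2/y


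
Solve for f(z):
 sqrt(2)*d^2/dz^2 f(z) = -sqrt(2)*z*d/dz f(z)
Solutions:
 f(z) = C1 + C2*erf(sqrt(2)*z/2)


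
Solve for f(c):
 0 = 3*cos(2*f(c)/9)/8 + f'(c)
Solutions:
 3*c/8 - 9*log(sin(2*f(c)/9) - 1)/4 + 9*log(sin(2*f(c)/9) + 1)/4 = C1


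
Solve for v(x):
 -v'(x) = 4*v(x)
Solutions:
 v(x) = C1*exp(-4*x)


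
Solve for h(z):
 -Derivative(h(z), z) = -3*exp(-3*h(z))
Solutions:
 h(z) = log(C1 + 9*z)/3
 h(z) = log((-3^(1/3) - 3^(5/6)*I)*(C1 + 3*z)^(1/3)/2)
 h(z) = log((-3^(1/3) + 3^(5/6)*I)*(C1 + 3*z)^(1/3)/2)


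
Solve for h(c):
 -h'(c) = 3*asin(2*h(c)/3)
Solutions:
 Integral(1/asin(2*_y/3), (_y, h(c))) = C1 - 3*c


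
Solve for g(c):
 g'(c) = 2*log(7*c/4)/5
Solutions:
 g(c) = C1 + 2*c*log(c)/5 - 4*c*log(2)/5 - 2*c/5 + 2*c*log(7)/5


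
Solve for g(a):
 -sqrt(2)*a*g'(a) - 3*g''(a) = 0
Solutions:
 g(a) = C1 + C2*erf(2^(3/4)*sqrt(3)*a/6)


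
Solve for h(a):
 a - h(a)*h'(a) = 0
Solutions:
 h(a) = -sqrt(C1 + a^2)
 h(a) = sqrt(C1 + a^2)


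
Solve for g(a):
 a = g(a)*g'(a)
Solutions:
 g(a) = -sqrt(C1 + a^2)
 g(a) = sqrt(C1 + a^2)


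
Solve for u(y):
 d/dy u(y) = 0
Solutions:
 u(y) = C1


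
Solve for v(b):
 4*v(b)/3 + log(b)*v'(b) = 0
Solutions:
 v(b) = C1*exp(-4*li(b)/3)


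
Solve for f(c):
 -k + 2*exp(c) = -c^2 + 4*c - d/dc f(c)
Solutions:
 f(c) = C1 - c^3/3 + 2*c^2 + c*k - 2*exp(c)


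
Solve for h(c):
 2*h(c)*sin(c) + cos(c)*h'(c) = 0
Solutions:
 h(c) = C1*cos(c)^2


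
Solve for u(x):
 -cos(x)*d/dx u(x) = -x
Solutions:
 u(x) = C1 + Integral(x/cos(x), x)


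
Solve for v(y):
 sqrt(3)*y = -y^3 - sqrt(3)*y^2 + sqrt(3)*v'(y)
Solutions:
 v(y) = C1 + sqrt(3)*y^4/12 + y^3/3 + y^2/2


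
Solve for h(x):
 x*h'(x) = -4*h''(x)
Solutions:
 h(x) = C1 + C2*erf(sqrt(2)*x/4)


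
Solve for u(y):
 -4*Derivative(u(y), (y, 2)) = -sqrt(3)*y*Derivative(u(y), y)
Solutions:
 u(y) = C1 + C2*erfi(sqrt(2)*3^(1/4)*y/4)


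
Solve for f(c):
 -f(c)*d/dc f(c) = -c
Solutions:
 f(c) = -sqrt(C1 + c^2)
 f(c) = sqrt(C1 + c^2)


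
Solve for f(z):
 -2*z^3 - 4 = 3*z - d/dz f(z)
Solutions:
 f(z) = C1 + z^4/2 + 3*z^2/2 + 4*z


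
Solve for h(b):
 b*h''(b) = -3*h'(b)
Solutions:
 h(b) = C1 + C2/b^2


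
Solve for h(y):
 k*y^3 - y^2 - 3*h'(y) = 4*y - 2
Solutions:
 h(y) = C1 + k*y^4/12 - y^3/9 - 2*y^2/3 + 2*y/3


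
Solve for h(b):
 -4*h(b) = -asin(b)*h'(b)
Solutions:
 h(b) = C1*exp(4*Integral(1/asin(b), b))


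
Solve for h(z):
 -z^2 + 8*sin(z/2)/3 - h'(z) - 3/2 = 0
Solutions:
 h(z) = C1 - z^3/3 - 3*z/2 - 16*cos(z/2)/3


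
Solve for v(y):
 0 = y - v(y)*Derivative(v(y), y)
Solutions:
 v(y) = -sqrt(C1 + y^2)
 v(y) = sqrt(C1 + y^2)


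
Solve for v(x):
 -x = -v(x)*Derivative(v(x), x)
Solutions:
 v(x) = -sqrt(C1 + x^2)
 v(x) = sqrt(C1 + x^2)


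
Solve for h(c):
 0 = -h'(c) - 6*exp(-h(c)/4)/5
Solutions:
 h(c) = 4*log(C1 - 3*c/10)


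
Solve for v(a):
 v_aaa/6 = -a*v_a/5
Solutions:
 v(a) = C1 + Integral(C2*airyai(-5^(2/3)*6^(1/3)*a/5) + C3*airybi(-5^(2/3)*6^(1/3)*a/5), a)


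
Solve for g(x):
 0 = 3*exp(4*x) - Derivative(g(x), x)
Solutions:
 g(x) = C1 + 3*exp(4*x)/4


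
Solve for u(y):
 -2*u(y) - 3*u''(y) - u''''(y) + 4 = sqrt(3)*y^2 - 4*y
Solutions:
 u(y) = C1*sin(y) + C2*sin(sqrt(2)*y) + C3*cos(y) + C4*cos(sqrt(2)*y) - sqrt(3)*y^2/2 + 2*y + 2 + 3*sqrt(3)/2


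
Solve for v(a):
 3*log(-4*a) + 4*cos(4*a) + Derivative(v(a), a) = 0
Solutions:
 v(a) = C1 - 3*a*log(-a) - 6*a*log(2) + 3*a - sin(4*a)


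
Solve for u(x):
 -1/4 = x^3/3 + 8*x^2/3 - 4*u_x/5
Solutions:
 u(x) = C1 + 5*x^4/48 + 10*x^3/9 + 5*x/16


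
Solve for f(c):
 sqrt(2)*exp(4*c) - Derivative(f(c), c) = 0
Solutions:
 f(c) = C1 + sqrt(2)*exp(4*c)/4


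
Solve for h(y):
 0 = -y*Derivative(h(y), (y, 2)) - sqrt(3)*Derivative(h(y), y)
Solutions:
 h(y) = C1 + C2*y^(1 - sqrt(3))


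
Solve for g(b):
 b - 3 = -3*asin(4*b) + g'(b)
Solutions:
 g(b) = C1 + b^2/2 + 3*b*asin(4*b) - 3*b + 3*sqrt(1 - 16*b^2)/4


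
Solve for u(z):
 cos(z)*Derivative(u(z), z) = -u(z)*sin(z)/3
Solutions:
 u(z) = C1*cos(z)^(1/3)


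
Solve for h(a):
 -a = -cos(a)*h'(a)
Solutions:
 h(a) = C1 + Integral(a/cos(a), a)


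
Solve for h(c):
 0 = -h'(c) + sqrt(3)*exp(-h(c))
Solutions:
 h(c) = log(C1 + sqrt(3)*c)


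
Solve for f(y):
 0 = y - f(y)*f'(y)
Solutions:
 f(y) = -sqrt(C1 + y^2)
 f(y) = sqrt(C1 + y^2)


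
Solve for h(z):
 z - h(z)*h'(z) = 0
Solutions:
 h(z) = -sqrt(C1 + z^2)
 h(z) = sqrt(C1 + z^2)


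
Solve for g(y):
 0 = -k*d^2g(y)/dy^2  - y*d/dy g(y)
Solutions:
 g(y) = C1 + C2*sqrt(k)*erf(sqrt(2)*y*sqrt(1/k)/2)


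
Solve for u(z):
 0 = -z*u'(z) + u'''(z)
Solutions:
 u(z) = C1 + Integral(C2*airyai(z) + C3*airybi(z), z)


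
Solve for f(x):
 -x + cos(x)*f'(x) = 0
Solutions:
 f(x) = C1 + Integral(x/cos(x), x)


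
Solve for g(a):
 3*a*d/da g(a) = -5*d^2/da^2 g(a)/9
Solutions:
 g(a) = C1 + C2*erf(3*sqrt(30)*a/10)


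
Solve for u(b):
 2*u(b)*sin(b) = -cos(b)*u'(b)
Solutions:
 u(b) = C1*cos(b)^2


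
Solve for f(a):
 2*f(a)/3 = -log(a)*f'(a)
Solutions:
 f(a) = C1*exp(-2*li(a)/3)


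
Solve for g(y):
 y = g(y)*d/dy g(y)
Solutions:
 g(y) = -sqrt(C1 + y^2)
 g(y) = sqrt(C1 + y^2)


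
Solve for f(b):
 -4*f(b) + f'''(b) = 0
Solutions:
 f(b) = C3*exp(2^(2/3)*b) + (C1*sin(2^(2/3)*sqrt(3)*b/2) + C2*cos(2^(2/3)*sqrt(3)*b/2))*exp(-2^(2/3)*b/2)


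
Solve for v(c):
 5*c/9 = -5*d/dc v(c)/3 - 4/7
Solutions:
 v(c) = C1 - c^2/6 - 12*c/35


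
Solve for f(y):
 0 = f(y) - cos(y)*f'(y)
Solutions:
 f(y) = C1*sqrt(sin(y) + 1)/sqrt(sin(y) - 1)


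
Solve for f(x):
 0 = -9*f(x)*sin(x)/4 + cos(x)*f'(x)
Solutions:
 f(x) = C1/cos(x)^(9/4)


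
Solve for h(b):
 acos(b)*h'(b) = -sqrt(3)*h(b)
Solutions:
 h(b) = C1*exp(-sqrt(3)*Integral(1/acos(b), b))


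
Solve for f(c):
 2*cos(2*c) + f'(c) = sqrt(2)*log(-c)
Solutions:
 f(c) = C1 + sqrt(2)*c*(log(-c) - 1) - sin(2*c)


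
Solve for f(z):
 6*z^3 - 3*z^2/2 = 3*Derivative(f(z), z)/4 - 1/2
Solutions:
 f(z) = C1 + 2*z^4 - 2*z^3/3 + 2*z/3


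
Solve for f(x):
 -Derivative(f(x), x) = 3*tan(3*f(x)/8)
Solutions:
 f(x) = -8*asin(C1*exp(-9*x/8))/3 + 8*pi/3
 f(x) = 8*asin(C1*exp(-9*x/8))/3


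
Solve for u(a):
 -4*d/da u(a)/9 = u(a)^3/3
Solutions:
 u(a) = -sqrt(2)*sqrt(-1/(C1 - 3*a))
 u(a) = sqrt(2)*sqrt(-1/(C1 - 3*a))


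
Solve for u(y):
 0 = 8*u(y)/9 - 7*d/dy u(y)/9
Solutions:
 u(y) = C1*exp(8*y/7)


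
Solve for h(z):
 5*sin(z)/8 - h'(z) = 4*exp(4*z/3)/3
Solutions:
 h(z) = C1 - exp(z)^(4/3) - 5*cos(z)/8


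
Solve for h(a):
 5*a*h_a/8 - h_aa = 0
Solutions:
 h(a) = C1 + C2*erfi(sqrt(5)*a/4)


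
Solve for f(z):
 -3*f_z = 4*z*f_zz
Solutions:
 f(z) = C1 + C2*z^(1/4)


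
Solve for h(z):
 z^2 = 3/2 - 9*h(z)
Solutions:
 h(z) = 1/6 - z^2/9


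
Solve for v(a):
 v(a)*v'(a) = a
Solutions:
 v(a) = -sqrt(C1 + a^2)
 v(a) = sqrt(C1 + a^2)


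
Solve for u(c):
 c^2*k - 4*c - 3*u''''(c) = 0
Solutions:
 u(c) = C1 + C2*c + C3*c^2 + C4*c^3 + c^6*k/1080 - c^5/90


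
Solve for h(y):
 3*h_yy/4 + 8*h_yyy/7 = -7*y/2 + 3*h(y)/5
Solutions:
 h(y) = C1*exp(-y*(35*5^(1/3)*7^(2/3)/(64*sqrt(8481) + 5899)^(1/3) + 70 + 5^(2/3)*7^(1/3)*(64*sqrt(8481) + 5899)^(1/3))/320)*sin(sqrt(3)*35^(1/3)*y*(-5^(1/3)*(64*sqrt(8481) + 5899)^(1/3) + 35*7^(1/3)/(64*sqrt(8481) + 5899)^(1/3))/320) + C2*exp(-y*(35*5^(1/3)*7^(2/3)/(64*sqrt(8481) + 5899)^(1/3) + 70 + 5^(2/3)*7^(1/3)*(64*sqrt(8481) + 5899)^(1/3))/320)*cos(sqrt(3)*35^(1/3)*y*(-5^(1/3)*(64*sqrt(8481) + 5899)^(1/3) + 35*7^(1/3)/(64*sqrt(8481) + 5899)^(1/3))/320) + C3*exp(y*(-35 + 35*5^(1/3)*7^(2/3)/(64*sqrt(8481) + 5899)^(1/3) + 5^(2/3)*7^(1/3)*(64*sqrt(8481) + 5899)^(1/3))/160) + 35*y/6


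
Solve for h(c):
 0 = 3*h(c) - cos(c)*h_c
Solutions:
 h(c) = C1*(sin(c) + 1)^(3/2)/(sin(c) - 1)^(3/2)


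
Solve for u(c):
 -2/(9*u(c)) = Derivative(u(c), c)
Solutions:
 u(c) = -sqrt(C1 - 4*c)/3
 u(c) = sqrt(C1 - 4*c)/3


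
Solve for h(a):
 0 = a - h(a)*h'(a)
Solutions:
 h(a) = -sqrt(C1 + a^2)
 h(a) = sqrt(C1 + a^2)


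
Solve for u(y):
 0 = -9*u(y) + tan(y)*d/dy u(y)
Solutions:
 u(y) = C1*sin(y)^9


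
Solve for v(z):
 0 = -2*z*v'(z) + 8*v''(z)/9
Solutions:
 v(z) = C1 + C2*erfi(3*sqrt(2)*z/4)


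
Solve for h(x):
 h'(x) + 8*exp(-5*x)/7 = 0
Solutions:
 h(x) = C1 + 8*exp(-5*x)/35


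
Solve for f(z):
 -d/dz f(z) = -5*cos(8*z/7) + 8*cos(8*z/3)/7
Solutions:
 f(z) = C1 + 35*sin(8*z/7)/8 - 3*sin(8*z/3)/7


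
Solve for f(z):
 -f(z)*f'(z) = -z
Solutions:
 f(z) = -sqrt(C1 + z^2)
 f(z) = sqrt(C1 + z^2)


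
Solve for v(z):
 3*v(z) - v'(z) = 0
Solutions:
 v(z) = C1*exp(3*z)


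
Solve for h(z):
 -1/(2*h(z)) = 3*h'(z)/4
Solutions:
 h(z) = -sqrt(C1 - 12*z)/3
 h(z) = sqrt(C1 - 12*z)/3


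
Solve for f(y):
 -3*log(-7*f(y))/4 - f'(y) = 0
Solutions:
 4*Integral(1/(log(-_y) + log(7)), (_y, f(y)))/3 = C1 - y


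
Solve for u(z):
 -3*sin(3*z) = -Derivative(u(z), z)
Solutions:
 u(z) = C1 - cos(3*z)


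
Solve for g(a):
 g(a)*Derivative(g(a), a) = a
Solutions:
 g(a) = -sqrt(C1 + a^2)
 g(a) = sqrt(C1 + a^2)


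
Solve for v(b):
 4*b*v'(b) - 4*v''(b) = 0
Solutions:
 v(b) = C1 + C2*erfi(sqrt(2)*b/2)
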